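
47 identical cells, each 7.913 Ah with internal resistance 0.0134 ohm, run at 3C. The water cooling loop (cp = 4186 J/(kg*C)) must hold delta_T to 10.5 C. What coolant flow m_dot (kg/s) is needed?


Step 1: I = 3 * 7.913 = 23.739 A
Step 2: Q_cell = I^2 * R = 23.739^2 * 0.0134 = 7.5514 W
Step 3: Q_total = 47 * 7.5514 = 354.92 W
Step 4: m_dot = Q_total / (cp * dT) = 354.92 / (4186 * 10.5) = 0.008075 kg/s

0.008075 kg/s


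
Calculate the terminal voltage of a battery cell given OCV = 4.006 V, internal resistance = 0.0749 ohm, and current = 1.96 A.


IR drop = 1.96 * 0.0749 = 0.1468 V
V = 4.006 - 0.1468 = 3.859 V

3.859 V


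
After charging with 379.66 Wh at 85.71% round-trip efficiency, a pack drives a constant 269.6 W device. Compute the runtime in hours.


Step 1: E_discharge = eta/100 * E_charge = 85.71/100 * 379.66 = 325.41 Wh
Step 2: t = E_discharge / P = 325.41 / 269.6 = 1.207 hr

1.207 hr


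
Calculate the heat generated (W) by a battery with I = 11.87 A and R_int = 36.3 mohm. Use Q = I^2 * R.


Convert: R = 36.3 mohm = 0.0363 ohm
I^2 = 140.9
Q = 140.9 * 0.0363 = 5.115 W

5.115 W


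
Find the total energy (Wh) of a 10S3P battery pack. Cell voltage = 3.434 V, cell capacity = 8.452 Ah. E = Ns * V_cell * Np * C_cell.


E = Ns * Vcell * Np * Ccell = 10 * 3.434 * 3 * 8.452 = 870.7 Wh

870.7 Wh


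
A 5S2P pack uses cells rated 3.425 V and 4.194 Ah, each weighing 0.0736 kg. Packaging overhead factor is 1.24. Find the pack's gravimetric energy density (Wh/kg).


Step 1: V_pack = 5 * 3.425 = 17.125 V
Step 2: C_pack = 2 * 4.194 = 8.388 Ah
Step 3: E_pack = V_pack * C_pack = 17.125 * 8.388 = 143.64 Wh
Step 4: m_pack = 5 * 2 * 0.0736 * 1.24 = 0.91264 kg
Step 5: ED = E_pack / m_pack = 143.64 / 0.91264 = 157.4 Wh/kg

157.4 Wh/kg


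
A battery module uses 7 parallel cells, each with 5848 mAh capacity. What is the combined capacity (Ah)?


Convert: C_cell = 5848 mAh = 5.848 Ah
C_total = 7 * 5.848 = 40.936 Ah

40.936 Ah


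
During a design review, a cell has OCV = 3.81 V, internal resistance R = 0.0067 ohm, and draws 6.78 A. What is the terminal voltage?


IR drop = 6.78 * 0.0067 = 0.045426 V
V = 3.81 - 0.045426 = 3.765 V

3.765 V


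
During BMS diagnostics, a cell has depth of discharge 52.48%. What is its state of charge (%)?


SOC = 100 - DOD = 100 - 52.48 = 47.52%

47.52%


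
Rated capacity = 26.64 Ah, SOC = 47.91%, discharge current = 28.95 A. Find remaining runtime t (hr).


Step 1: remaining = SOC/100 * C_total = 47.91/100 * 26.64 = 12.763 Ah
Step 2: t = remaining / I = 12.763 / 28.95 = 0.4409 hr

0.4409 hr


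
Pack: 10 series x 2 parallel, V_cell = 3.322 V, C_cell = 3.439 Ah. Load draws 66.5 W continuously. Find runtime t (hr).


Step 1: E_pack = Ns * V_cell * Np * C_cell = 10 * 3.322 * 2 * 3.439 = 228.49 Wh
Step 2: t = E_pack / P = 228.49 / 66.5 = 3.436 hr

3.436 hr


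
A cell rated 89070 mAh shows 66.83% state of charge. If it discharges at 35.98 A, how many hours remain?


Convert: C_total = 89070 mAh = 89.07 Ah
Step 1: remaining = SOC/100 * C_total = 66.83/100 * 89.07 = 59.525 Ah
Step 2: t = remaining / I = 59.525 / 35.98 = 1.654 hr

1.654 hr


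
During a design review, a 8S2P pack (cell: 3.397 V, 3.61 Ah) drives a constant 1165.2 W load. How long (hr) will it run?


Step 1: E_pack = Ns * V_cell * Np * C_cell = 8 * 3.397 * 2 * 3.61 = 196.21 Wh
Step 2: t = E_pack / P = 196.21 / 1165.2 = 0.1684 hr

0.1684 hr


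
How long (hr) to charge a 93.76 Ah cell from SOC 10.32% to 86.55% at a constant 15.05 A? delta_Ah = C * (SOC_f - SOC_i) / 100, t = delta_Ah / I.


Step 1: dSOC = 86.55% - 10.32% = 76.23%
Step 2: delta_Ah = 93.76 * 76.23 / 100 = 71.473 Ah
Step 3: t = 71.473 / 15.05 = 4.749 hr

4.749 hr


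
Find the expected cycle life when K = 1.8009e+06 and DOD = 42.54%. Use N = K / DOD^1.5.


Step 1: DOD^1.5 = 42.54^1.5 = 277.46
Step 2: N = 1.8009e+06 / 277.46 = 6491 cycles

6491 cycles


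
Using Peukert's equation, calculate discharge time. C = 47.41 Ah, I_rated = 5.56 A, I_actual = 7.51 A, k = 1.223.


Step 1: t_rated = C / I_rated = 47.41 / 5.56 = 8.527 hr
Step 2: ratio = 5.56 / 7.51 = 0.74035
Step 3: ratio^k = 0.74035^1.223 = 0.69234
Step 4: t = t_rated * ratio^k = 8.527 * 0.69234 = 5.904 hr

5.904 hr


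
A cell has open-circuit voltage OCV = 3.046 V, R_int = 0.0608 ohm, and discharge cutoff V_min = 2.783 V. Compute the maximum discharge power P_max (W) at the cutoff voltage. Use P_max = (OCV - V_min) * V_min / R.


P_max = (OCV - V_min) * V_min / R = (3.046 - 2.783) * 2.783 / 0.0608 = 0.263 * 2.783 / 0.0608 = 12.04 W

12.04 W


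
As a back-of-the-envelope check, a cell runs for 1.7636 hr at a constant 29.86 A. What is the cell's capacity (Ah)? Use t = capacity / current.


C = I * t = 29.86 * 1.7636 = 52.66 Ah

52.66 Ah


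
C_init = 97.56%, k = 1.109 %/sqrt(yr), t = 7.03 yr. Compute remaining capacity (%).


sqrt(t) = sqrt(7.03) = 2.6514
C_final = 97.56 - 1.109 * 2.6514 = 94.62%

94.62%


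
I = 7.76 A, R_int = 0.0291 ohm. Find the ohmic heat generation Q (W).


Q = I^2 * R = 7.76^2 * 0.0291 = 1.752 W

1.752 W


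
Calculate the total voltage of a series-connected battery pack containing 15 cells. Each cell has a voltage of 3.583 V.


Series voltages add: 15 * 3.583 V = 53.745 V

53.745 V


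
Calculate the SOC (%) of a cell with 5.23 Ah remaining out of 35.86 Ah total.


SOC% = 5.23 / 35.86 * 100 = 14.58%

14.58%


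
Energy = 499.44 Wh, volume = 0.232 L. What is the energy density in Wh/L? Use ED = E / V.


Volumetric ED = 499.44 Wh / 0.232 L = 2153 Wh/L

2153 Wh/L


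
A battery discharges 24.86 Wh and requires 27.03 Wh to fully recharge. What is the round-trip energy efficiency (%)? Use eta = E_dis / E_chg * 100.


Round-trip efficiency = 24.86/27.03 * 100% = 91.97%

91.97%


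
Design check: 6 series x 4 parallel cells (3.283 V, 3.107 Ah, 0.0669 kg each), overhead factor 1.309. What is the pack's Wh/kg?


Step 1: V_pack = 6 * 3.283 = 19.698 V
Step 2: C_pack = 4 * 3.107 = 12.428 Ah
Step 3: E_pack = V_pack * C_pack = 19.698 * 12.428 = 244.81 Wh
Step 4: m_pack = 6 * 4 * 0.0669 * 1.309 = 2.1017 kg
Step 5: ED = E_pack / m_pack = 244.81 / 2.1017 = 116.5 Wh/kg

116.5 Wh/kg


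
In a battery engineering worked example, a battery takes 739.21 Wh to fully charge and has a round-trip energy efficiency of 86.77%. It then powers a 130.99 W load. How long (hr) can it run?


Step 1: E_discharge = eta/100 * E_charge = 86.77/100 * 739.21 = 641.41 Wh
Step 2: t = E_discharge / P = 641.41 / 130.99 = 4.897 hr

4.897 hr


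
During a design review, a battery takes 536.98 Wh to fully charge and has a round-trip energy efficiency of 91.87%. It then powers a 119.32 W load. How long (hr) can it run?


Step 1: E_discharge = eta/100 * E_charge = 91.87/100 * 536.98 = 493.32 Wh
Step 2: t = E_discharge / P = 493.32 / 119.32 = 4.134 hr

4.134 hr


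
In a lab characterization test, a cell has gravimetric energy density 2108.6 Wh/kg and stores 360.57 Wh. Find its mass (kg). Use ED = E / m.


m = E / ED = 360.57 / 2108.6 = 0.1710 kg

0.1710 kg


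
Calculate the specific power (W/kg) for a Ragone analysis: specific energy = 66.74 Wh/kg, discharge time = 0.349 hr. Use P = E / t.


P_specific = E / t = 66.74 / 0.349 = 191.2 W/kg

191.2 W/kg


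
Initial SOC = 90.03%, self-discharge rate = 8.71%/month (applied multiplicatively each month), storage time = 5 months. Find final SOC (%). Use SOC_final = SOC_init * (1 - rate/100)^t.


Monthly retention factor = 1 - 8.71/100 = 0.9129
Over 5 months: factor^5 = 0.63404
SOC_final = 90.03 * 0.63404 = 57.08%

57.08%


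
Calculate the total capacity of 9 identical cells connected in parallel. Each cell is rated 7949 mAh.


Convert: C_cell = 7949 mAh = 7.949 Ah
C_total = 9 * 7.949 = 71.541 Ah

71.541 Ah


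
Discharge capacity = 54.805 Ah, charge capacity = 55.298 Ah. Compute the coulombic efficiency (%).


eta_c = Q_dis / Q_chg * 100 = 54.805 / 55.298 * 100 = 99.11%

99.11%


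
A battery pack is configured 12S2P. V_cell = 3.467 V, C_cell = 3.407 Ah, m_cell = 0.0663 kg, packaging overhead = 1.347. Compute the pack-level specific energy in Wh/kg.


Step 1: V_pack = 12 * 3.467 = 41.604 V
Step 2: C_pack = 2 * 3.407 = 6.814 Ah
Step 3: E_pack = V_pack * C_pack = 41.604 * 6.814 = 283.49 Wh
Step 4: m_pack = 12 * 2 * 0.0663 * 1.347 = 2.1433 kg
Step 5: ED = E_pack / m_pack = 283.49 / 2.1433 = 132.3 Wh/kg

132.3 Wh/kg


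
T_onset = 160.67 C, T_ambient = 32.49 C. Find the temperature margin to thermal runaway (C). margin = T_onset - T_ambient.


Safety margin = 160.67 C - 32.49 C = 128.18 C

128.18 C


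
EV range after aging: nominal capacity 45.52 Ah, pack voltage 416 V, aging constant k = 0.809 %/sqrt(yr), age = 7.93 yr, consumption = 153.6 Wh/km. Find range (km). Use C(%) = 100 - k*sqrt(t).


Step 1: capacity retention = 100 - 0.809 * sqrt(7.93) = 100 - 0.809 * 2.816 = 97.722%
Step 2: C_now = 45.52 * 97.722/100 = 44.483 Ah
Step 3: E_pack = V * C_now = 416 * 44.483 = 18505 Wh
Step 4: range = E_pack / consumption = 18505 / 153.6 = 120.5 km

120.5 km


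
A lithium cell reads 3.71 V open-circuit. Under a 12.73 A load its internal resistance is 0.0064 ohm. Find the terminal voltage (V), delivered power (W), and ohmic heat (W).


Step 1: V_terminal = OCV - I*R = 3.71 - 12.73 * 0.0064 = 3.6285 V
Step 2: P_out = V_terminal * I = 3.6285 * 12.73 = 46.19 W
Step 3: Q = I^2 * R = 12.73^2 * 0.0064 = 1.037 W

V=3.6285 V, P=46.19 W, Q=1.037 W


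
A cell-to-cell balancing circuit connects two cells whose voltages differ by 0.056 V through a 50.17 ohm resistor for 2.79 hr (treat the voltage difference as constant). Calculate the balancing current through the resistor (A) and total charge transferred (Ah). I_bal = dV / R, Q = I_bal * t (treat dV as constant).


First, Ohm's law: I_bal = 0.056 V / 50.17 ohm = 0.0011162 A
Then Q = I * t = 0.0011162 A * 2.79 hr = 0.003114 Ah

I=0.0011162 A, Q=0.003114 Ah


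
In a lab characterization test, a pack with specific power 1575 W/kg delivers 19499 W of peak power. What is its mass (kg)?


m = P / SP = 19499 / 1575 = 12.38 kg

12.38 kg


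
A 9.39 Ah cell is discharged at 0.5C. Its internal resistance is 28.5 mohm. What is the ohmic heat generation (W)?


Convert: R = 28.5 mohm = 0.0285 ohm
Step 1: I = C_rate * capacity = 0.5 * 9.39 = 4.695 A
Step 2: Q = I^2 * R = 4.695^2 * 0.0285 = 22.043 * 0.0285 = 0.6282 W

0.6282 W


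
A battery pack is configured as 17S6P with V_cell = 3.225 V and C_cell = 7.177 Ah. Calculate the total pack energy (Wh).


V_pack = 17 * 3.225 = 54.825 V
C_pack = 6 * 7.177 = 43.062 Ah
E = V_pack * C_pack = 54.825 * 43.062 = 2361 Wh

2361 Wh


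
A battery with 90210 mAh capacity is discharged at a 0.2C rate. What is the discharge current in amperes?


Convert: capacity = 90210 mAh = 90.21 Ah
At 0.2C: I = 0.2 * 90.21 Ah = 18.042 A

18.042 A


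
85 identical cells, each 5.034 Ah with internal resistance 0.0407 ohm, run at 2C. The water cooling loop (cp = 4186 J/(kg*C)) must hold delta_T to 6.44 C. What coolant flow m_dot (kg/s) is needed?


Step 1: I = 2 * 5.034 = 10.068 A
Step 2: Q_cell = I^2 * R = 10.068^2 * 0.0407 = 4.1255 W
Step 3: Q_total = 85 * 4.1255 = 350.67 W
Step 4: m_dot = Q_total / (cp * dT) = 350.67 / (4186 * 6.44) = 0.01301 kg/s

0.01301 kg/s


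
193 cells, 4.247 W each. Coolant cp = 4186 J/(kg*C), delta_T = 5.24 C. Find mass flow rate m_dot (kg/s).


Q_total = 193 * 4.247 = 819.67 W
m_dot = Q_total / (cp * dT) = 819.67 / (4186 * 5.24) = 0.03737 kg/s

0.03737 kg/s


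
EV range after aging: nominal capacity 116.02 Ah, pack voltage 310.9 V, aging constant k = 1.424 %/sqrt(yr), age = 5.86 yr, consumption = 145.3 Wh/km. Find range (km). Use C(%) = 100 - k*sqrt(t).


Step 1: capacity retention = 100 - 1.424 * sqrt(5.86) = 100 - 1.424 * 2.4207 = 96.553%
Step 2: C_now = 116.02 * 96.553/100 = 112.02 Ah
Step 3: E_pack = V * C_now = 310.9 * 112.02 = 34827 Wh
Step 4: range = E_pack / consumption = 34827 / 145.3 = 239.7 km

239.7 km


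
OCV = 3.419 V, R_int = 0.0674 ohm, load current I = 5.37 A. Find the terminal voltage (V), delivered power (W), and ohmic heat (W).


Step 1: V_terminal = OCV - I*R = 3.419 - 5.37 * 0.0674 = 3.0571 V
Step 2: P_out = V_terminal * I = 3.0571 * 5.37 = 16.42 W
Step 3: Q = I^2 * R = 5.37^2 * 0.0674 = 1.944 W

V=3.0571 V, P=16.42 W, Q=1.944 W


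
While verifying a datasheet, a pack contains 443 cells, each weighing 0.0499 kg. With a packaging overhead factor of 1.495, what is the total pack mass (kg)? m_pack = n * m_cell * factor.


m_pack = n * m_cell * overhead = 443 * 0.0499 * 1.495 = 33.05 kg

33.05 kg


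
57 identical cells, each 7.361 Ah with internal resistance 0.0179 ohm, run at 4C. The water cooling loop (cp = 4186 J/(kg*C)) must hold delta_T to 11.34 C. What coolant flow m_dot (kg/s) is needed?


Step 1: I = 4 * 7.361 = 29.444 A
Step 2: Q_cell = I^2 * R = 29.444^2 * 0.0179 = 15.518 W
Step 3: Q_total = 57 * 15.518 = 884.53 W
Step 4: m_dot = Q_total / (cp * dT) = 884.53 / (4186 * 11.34) = 0.01863 kg/s

0.01863 kg/s


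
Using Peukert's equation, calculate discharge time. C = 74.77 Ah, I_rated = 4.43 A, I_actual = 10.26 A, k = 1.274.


t_rated = C / I_rated = 74.77 / 4.43 = 16.878 hr
(I_rated/I)^k = (0.43177)^1.274 = 0.34301
t = t_rated * (I_rated/I)^k = 16.878 * 0.34301 = 5.789 hr

5.789 hr


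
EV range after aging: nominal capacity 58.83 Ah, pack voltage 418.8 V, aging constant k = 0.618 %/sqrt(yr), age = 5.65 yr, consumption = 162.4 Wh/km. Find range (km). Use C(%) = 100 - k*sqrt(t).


Step 1: capacity retention = 100 - 0.618 * sqrt(5.65) = 100 - 0.618 * 2.377 = 98.531%
Step 2: C_now = 58.83 * 98.531/100 = 57.966 Ah
Step 3: E_pack = V * C_now = 418.8 * 57.966 = 24276 Wh
Step 4: range = E_pack / consumption = 24276 / 162.4 = 149.5 km

149.5 km


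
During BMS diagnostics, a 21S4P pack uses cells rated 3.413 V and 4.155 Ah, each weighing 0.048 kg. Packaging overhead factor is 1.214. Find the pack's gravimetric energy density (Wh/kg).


Step 1: V_pack = 21 * 3.413 = 71.673 V
Step 2: C_pack = 4 * 4.155 = 16.62 Ah
Step 3: E_pack = V_pack * C_pack = 71.673 * 16.62 = 1191.2 Wh
Step 4: m_pack = 21 * 4 * 0.048 * 1.214 = 4.8948 kg
Step 5: ED = E_pack / m_pack = 1191.2 / 4.8948 = 243.4 Wh/kg

243.4 Wh/kg


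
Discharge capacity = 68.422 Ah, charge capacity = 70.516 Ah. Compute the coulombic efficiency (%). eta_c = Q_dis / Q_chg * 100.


eta_c = Q_dis / Q_chg * 100 = 68.422 / 70.516 * 100 = 97.03%

97.03%


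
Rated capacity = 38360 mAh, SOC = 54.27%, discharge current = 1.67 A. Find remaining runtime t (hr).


Convert: C_total = 38360 mAh = 38.36 Ah
Step 1: remaining = SOC/100 * C_total = 54.27/100 * 38.36 = 20.818 Ah
Step 2: t = remaining / I = 20.818 / 1.67 = 12.47 hr

12.47 hr


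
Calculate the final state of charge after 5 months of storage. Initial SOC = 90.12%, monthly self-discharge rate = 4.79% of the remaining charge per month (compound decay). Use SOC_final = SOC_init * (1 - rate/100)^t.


decay = (1 - 4.79/100)^5 = 0.78237
SOC_final = 90.12 * 0.78237 = 70.51%

70.51%


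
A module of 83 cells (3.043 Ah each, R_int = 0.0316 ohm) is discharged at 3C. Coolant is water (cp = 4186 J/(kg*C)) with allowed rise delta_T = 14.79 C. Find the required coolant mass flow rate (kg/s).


Step 1: I = 3 * 3.043 = 9.129 A
Step 2: Q_cell = I^2 * R = 9.129^2 * 0.0316 = 2.6335 W
Step 3: Q_total = 83 * 2.6335 = 218.58 W
Step 4: m_dot = Q_total / (cp * dT) = 218.58 / (4186 * 14.79) = 0.003531 kg/s

0.003531 kg/s


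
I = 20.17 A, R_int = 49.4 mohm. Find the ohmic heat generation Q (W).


Convert: R = 49.4 mohm = 0.0494 ohm
Q = I^2 * R = 20.17^2 * 0.0494 = 20.10 W

20.10 W


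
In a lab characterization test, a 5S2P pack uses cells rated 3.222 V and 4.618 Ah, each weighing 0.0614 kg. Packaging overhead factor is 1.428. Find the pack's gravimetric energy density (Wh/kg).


Step 1: V_pack = 5 * 3.222 = 16.11 V
Step 2: C_pack = 2 * 4.618 = 9.236 Ah
Step 3: E_pack = V_pack * C_pack = 16.11 * 9.236 = 148.79 Wh
Step 4: m_pack = 5 * 2 * 0.0614 * 1.428 = 0.87679 kg
Step 5: ED = E_pack / m_pack = 148.79 / 0.87679 = 169.7 Wh/kg

169.7 Wh/kg


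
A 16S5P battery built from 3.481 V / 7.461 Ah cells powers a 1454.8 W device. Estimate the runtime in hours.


Step 1: E_pack = Ns * V_cell * Np * C_cell = 16 * 3.481 * 5 * 7.461 = 2077.7 Wh
Step 2: t = E_pack / P = 2077.7 / 1454.8 = 1.428 hr

1.428 hr


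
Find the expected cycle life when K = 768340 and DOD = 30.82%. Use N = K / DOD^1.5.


Step 1: DOD^1.5 = 30.82^1.5 = 171.1
Step 2: N = 768340 / 171.1 = 4491 cycles

4491 cycles


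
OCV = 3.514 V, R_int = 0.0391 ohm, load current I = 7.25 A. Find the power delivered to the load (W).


Step 1: V_terminal = OCV - I*R = 3.514 - 7.25 * 0.0391 = 3.2305 V
Step 2: P_out = V_terminal * I = 3.2305 * 7.25 = 23.42 W

23.42 W


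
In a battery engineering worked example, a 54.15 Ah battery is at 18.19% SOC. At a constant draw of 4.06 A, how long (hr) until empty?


Step 1: remaining = SOC/100 * C_total = 18.19/100 * 54.15 = 9.8499 Ah
Step 2: t = remaining / I = 9.8499 / 4.06 = 2.426 hr

2.426 hr


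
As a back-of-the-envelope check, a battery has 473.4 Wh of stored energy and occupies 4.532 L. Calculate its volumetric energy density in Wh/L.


Volumetric ED = 473.4 Wh / 4.532 L = 104.5 Wh/L

104.5 Wh/L


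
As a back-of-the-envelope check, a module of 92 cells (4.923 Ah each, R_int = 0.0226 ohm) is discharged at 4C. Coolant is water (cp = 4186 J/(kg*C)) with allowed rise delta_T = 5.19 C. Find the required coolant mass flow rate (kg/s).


Step 1: I = 4 * 4.923 = 19.692 A
Step 2: Q_cell = I^2 * R = 19.692^2 * 0.0226 = 8.7637 W
Step 3: Q_total = 92 * 8.7637 = 806.26 W
Step 4: m_dot = Q_total / (cp * dT) = 806.26 / (4186 * 5.19) = 0.03711 kg/s

0.03711 kg/s


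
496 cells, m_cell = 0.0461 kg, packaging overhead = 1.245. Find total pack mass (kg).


Cell mass sum = 496 * 0.0461 = 22.866 kg
With overhead 1.245: m_pack = 22.866 * 1.245 = 28.47 kg

28.47 kg


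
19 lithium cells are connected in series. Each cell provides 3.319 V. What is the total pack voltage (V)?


Series voltages add: 19 * 3.319 V = 63.061 V

63.061 V


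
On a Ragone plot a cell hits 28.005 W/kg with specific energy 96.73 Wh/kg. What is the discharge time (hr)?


t = E / P = 96.73 / 28.005 = 3.454 hr

3.454 hr


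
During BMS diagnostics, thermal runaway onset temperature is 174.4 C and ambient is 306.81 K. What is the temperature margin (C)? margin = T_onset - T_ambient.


Convert: T_ambient = 306.81 K = 33.66 C
margin = 174.4 - 33.66 = 140.74 C

140.74 C


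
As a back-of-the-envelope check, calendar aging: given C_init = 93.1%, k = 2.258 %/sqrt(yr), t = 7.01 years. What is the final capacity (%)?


Step 1: sqrt(7.01 yr) = 2.6476
Step 2: drop = 2.258 * 2.6476 = 5.9783
Step 3: C_final = 93.1 - 5.9783 = 87.12%

87.12%


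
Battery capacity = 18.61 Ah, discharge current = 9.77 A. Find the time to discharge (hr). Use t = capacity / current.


Runtime = 18.61 Ah / 9.77 A = 1.905 hr

1.905 hr


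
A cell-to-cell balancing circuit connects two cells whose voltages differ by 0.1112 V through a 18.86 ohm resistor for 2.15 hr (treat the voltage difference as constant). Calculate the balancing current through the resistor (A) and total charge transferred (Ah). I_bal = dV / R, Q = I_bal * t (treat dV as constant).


First, Ohm's law: I_bal = 0.1112 V / 18.86 ohm = 0.0058961 A
Then Q = I * t = 0.0058961 A * 2.15 hr = 0.01268 Ah

I=0.0058961 A, Q=0.01268 Ah


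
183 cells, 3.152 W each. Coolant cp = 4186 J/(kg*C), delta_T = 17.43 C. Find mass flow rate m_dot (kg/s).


Q_total = 183 * 3.152 = 576.82 W
m_dot = Q_total / (cp * dT) = 576.82 / (4186 * 17.43) = 0.007906 kg/s

0.007906 kg/s


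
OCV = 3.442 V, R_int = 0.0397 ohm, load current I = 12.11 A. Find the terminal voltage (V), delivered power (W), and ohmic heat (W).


Step 1: V_terminal = OCV - I*R = 3.442 - 12.11 * 0.0397 = 2.9612 V
Step 2: P_out = V_terminal * I = 2.9612 * 12.11 = 35.86 W
Step 3: Q = I^2 * R = 12.11^2 * 0.0397 = 5.822 W

V=2.9612 V, P=35.86 W, Q=5.822 W


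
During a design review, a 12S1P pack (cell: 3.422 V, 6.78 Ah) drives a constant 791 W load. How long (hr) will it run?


Step 1: E_pack = Ns * V_cell * Np * C_cell = 12 * 3.422 * 1 * 6.78 = 278.41 Wh
Step 2: t = E_pack / P = 278.41 / 791 = 0.3520 hr

0.3520 hr


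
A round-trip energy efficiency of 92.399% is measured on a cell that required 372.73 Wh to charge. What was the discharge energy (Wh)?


E_dis = eta/100 * E_chg = 92.399/100 * 372.73 = 344.4 Wh

344.4 Wh


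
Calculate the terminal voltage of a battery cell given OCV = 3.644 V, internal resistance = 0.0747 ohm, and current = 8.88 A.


IR drop = 8.88 * 0.0747 = 0.66334 V
V = 3.644 - 0.66334 = 2.981 V

2.981 V


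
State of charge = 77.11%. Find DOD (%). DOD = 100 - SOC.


DOD = 100 - SOC = 100 - 77.11 = 22.89%

22.89%


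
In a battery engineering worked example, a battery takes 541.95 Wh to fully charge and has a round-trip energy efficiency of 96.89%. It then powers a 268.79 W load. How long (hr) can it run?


Step 1: E_discharge = eta/100 * E_charge = 96.89/100 * 541.95 = 525.1 Wh
Step 2: t = E_discharge / P = 525.1 / 268.79 = 1.954 hr

1.954 hr


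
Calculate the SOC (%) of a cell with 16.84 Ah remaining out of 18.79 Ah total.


SOC% = 16.84 / 18.79 * 100 = 89.62%

89.62%


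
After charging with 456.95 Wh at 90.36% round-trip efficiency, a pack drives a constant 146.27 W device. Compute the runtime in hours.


Step 1: E_discharge = eta/100 * E_charge = 90.36/100 * 456.95 = 412.9 Wh
Step 2: t = E_discharge / P = 412.9 / 146.27 = 2.823 hr

2.823 hr


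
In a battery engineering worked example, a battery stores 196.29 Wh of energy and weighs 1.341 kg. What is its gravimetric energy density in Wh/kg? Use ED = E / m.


ED = E / m = 196.29 / 1.341 = 146.4 Wh/kg

146.4 Wh/kg


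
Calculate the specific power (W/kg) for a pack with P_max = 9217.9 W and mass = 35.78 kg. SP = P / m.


SP = P / m = 9217.9 / 35.78 = 257.6 W/kg

257.6 W/kg


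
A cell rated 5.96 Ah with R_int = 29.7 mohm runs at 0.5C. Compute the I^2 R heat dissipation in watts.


Convert: R = 29.7 mohm = 0.0297 ohm
Step 1: I = C_rate * capacity = 0.5 * 5.96 = 2.98 A
Step 2: Q = I^2 * R = 2.98^2 * 0.0297 = 8.8804 * 0.0297 = 0.2637 W

0.2637 W


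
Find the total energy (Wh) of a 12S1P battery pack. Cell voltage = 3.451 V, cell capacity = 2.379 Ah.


V_pack = 12 * 3.451 = 41.412 V
C_pack = 1 * 2.379 = 2.379 Ah
E = V_pack * C_pack = 41.412 * 2.379 = 98.52 Wh

98.52 Wh


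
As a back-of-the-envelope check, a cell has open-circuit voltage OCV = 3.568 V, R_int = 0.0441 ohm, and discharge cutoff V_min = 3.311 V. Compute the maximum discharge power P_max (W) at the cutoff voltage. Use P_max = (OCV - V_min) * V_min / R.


dV = OCV - V_min = 0.257 V (so I_max = dV / R)
P_max = dV * V_min / R = 0.257 * 3.311 / 0.0441 = 19.30 W

19.30 W


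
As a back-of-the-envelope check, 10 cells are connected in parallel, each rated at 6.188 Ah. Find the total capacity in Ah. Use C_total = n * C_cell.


Parallel capacities add: 10 * 6.188 Ah = 61.88 Ah

61.88 Ah


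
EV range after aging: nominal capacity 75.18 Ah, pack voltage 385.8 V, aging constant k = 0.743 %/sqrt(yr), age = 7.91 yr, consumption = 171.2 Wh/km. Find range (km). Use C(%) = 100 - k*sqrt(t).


Step 1: capacity retention = 100 - 0.743 * sqrt(7.91) = 100 - 0.743 * 2.8125 = 97.91%
Step 2: C_now = 75.18 * 97.91/100 = 73.609 Ah
Step 3: E_pack = V * C_now = 385.8 * 73.609 = 28398 Wh
Step 4: range = E_pack / consumption = 28398 / 171.2 = 165.9 km

165.9 km


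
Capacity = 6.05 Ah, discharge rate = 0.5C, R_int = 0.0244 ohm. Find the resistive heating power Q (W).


Step 1: I = C_rate * capacity = 0.5 * 6.05 = 3.025 A
Step 2: Q = I^2 * R = 3.025^2 * 0.0244 = 9.1506 * 0.0244 = 0.2233 W

0.2233 W


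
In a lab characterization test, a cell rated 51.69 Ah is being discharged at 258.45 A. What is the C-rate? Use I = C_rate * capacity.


C_rate = I / capacity = 258.45 / 51.69 = 5C

5C


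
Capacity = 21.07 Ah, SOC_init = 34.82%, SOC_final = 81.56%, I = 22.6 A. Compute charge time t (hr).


Step 1: dSOC = 81.56% - 34.82% = 46.74%
Step 2: delta_Ah = 21.07 * 46.74 / 100 = 9.8481 Ah
Step 3: t = 9.8481 / 22.6 = 0.4358 hr

0.4358 hr


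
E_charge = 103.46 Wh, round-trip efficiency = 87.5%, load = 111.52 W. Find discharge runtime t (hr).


Step 1: E_discharge = eta/100 * E_charge = 87.5/100 * 103.46 = 90.528 Wh
Step 2: t = E_discharge / P = 90.528 / 111.52 = 0.8118 hr

0.8118 hr


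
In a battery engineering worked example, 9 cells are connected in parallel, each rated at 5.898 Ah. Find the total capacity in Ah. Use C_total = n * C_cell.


C_total = 9 * 5.898 = 53.082 Ah

53.082 Ah


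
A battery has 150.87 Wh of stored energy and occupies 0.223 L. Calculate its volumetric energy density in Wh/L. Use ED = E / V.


ED = E / V = 150.87 / 0.223 = 676.5 Wh/L

676.5 Wh/L


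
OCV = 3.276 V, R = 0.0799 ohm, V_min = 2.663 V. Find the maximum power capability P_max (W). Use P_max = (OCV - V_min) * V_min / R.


dV = OCV - V_min = 0.613 V (so I_max = dV / R)
P_max = dV * V_min / R = 0.613 * 2.663 / 0.0799 = 20.43 W

20.43 W


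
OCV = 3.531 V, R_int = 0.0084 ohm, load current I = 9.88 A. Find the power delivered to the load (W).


Step 1: V_terminal = OCV - I*R = 3.531 - 9.88 * 0.0084 = 3.448 V
Step 2: P_out = V_terminal * I = 3.448 * 9.88 = 34.07 W

34.07 W


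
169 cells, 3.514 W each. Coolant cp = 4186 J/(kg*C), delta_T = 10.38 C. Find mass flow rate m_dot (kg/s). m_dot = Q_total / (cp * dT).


Q_total = 169 * 3.514 = 593.87 W
m_dot = Q_total / (cp * dT) = 593.87 / (4186 * 10.38) = 0.01367 kg/s

0.01367 kg/s


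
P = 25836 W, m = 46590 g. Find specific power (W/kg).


Convert: m = 46590 g = 46.59 kg
SP = P / m = 25836 / 46.59 = 554.5 W/kg

554.5 W/kg


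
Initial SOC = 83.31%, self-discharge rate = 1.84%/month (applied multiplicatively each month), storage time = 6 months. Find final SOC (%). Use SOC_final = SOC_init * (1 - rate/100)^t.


decay = (1 - 1.84/100)^6 = 0.89456
SOC_final = 83.31 * 0.89456 = 74.53%

74.53%


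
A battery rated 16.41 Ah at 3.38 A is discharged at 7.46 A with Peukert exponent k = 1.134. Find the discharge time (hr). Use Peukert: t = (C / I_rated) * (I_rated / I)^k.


Step 1: t_rated = C / I_rated = 16.41 / 3.38 = 4.855 hr
Step 2: ratio = 3.38 / 7.46 = 0.45308
Step 3: ratio^k = 0.45308^1.134 = 0.40748
Step 4: t = t_rated * ratio^k = 4.855 * 0.40748 = 1.978 hr

1.978 hr


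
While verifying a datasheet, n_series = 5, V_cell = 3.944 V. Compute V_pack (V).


V_pack = n * V_cell = 5 * 3.944 = 19.72 V

19.72 V


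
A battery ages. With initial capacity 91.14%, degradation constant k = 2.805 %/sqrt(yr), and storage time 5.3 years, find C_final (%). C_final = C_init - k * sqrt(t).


Step 1: sqrt(5.3 yr) = 2.3022
Step 2: drop = 2.805 * 2.3022 = 6.4577
Step 3: C_final = 91.14 - 6.4577 = 84.68%

84.68%


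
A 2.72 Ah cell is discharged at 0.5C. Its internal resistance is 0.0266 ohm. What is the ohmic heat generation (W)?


Step 1: I = C_rate * capacity = 0.5 * 2.72 = 1.36 A
Step 2: Q = I^2 * R = 1.36^2 * 0.0266 = 1.8496 * 0.0266 = 0.04920 W

0.04920 W


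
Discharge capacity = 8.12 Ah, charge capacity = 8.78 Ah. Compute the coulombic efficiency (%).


eta_c = Q_dis / Q_chg * 100 = 8.12 / 8.78 * 100 = 92.48%

92.48%


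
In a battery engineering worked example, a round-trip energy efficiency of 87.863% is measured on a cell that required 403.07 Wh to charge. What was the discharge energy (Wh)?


E_dis = eta/100 * E_chg = 87.863/100 * 403.07 = 354.1 Wh

354.1 Wh


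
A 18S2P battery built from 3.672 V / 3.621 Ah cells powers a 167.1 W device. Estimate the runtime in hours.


Step 1: E_pack = Ns * V_cell * Np * C_cell = 18 * 3.672 * 2 * 3.621 = 478.67 Wh
Step 2: t = E_pack / P = 478.67 / 167.1 = 2.865 hr

2.865 hr


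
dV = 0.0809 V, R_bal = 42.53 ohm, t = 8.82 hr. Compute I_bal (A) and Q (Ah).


I_bal = dV / R = 0.0809 / 42.53 = 0.0019022 A
Q = I_bal * t = 0.0019022 * 8.82 = 0.01678 Ah

I=0.0019022 A, Q=0.01678 Ah


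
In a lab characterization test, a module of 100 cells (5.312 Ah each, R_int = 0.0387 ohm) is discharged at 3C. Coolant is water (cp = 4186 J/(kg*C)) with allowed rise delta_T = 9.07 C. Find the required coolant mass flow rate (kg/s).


Step 1: I = 3 * 5.312 = 15.936 A
Step 2: Q_cell = I^2 * R = 15.936^2 * 0.0387 = 9.8281 W
Step 3: Q_total = 100 * 9.8281 = 982.81 W
Step 4: m_dot = Q_total / (cp * dT) = 982.81 / (4186 * 9.07) = 0.02589 kg/s

0.02589 kg/s


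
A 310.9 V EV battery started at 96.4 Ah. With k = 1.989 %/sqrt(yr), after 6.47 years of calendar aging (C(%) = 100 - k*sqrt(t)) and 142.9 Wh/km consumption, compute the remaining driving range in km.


Step 1: capacity retention = 100 - 1.989 * sqrt(6.47) = 100 - 1.989 * 2.5436 = 94.941%
Step 2: C_now = 96.4 * 94.941/100 = 91.523 Ah
Step 3: E_pack = V * C_now = 310.9 * 91.523 = 28455 Wh
Step 4: range = E_pack / consumption = 28455 / 142.9 = 199.1 km

199.1 km


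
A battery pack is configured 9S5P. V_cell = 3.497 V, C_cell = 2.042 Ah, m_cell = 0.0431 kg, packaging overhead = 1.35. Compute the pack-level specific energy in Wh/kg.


Step 1: V_pack = 9 * 3.497 = 31.473 V
Step 2: C_pack = 5 * 2.042 = 10.21 Ah
Step 3: E_pack = V_pack * C_pack = 31.473 * 10.21 = 321.34 Wh
Step 4: m_pack = 9 * 5 * 0.0431 * 1.35 = 2.6183 kg
Step 5: ED = E_pack / m_pack = 321.34 / 2.6183 = 122.7 Wh/kg

122.7 Wh/kg


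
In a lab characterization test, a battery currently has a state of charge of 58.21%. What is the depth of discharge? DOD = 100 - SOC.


Complement of SOC: DOD = 100% - 58.21% = 41.79%

41.79%


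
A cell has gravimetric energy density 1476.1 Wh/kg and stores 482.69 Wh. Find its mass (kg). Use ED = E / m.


m = E / ED = 482.69 / 1476.1 = 0.3270 kg

0.3270 kg


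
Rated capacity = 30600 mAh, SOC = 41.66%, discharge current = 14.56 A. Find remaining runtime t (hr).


Convert: C_total = 30600 mAh = 30.6 Ah
Step 1: remaining = SOC/100 * C_total = 41.66/100 * 30.6 = 12.748 Ah
Step 2: t = remaining / I = 12.748 / 14.56 = 0.8755 hr

0.8755 hr


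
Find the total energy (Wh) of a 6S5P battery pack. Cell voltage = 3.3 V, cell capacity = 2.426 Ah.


E = Ns * Vcell * Np * Ccell = 6 * 3.3 * 5 * 2.426 = 240.2 Wh

240.2 Wh


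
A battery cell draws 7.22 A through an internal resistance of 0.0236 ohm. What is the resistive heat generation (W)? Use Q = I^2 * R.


I^2 = 52.128
Q = 52.128 * 0.0236 = 1.230 W

1.230 W


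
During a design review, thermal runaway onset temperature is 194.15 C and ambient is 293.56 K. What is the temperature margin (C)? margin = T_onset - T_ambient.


Convert: T_ambient = 293.56 K = 20.41 C
margin = 194.15 - 20.41 = 173.74 C

173.74 C


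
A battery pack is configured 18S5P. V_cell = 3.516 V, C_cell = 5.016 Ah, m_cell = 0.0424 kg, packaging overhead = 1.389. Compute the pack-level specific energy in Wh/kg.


Step 1: V_pack = 18 * 3.516 = 63.288 V
Step 2: C_pack = 5 * 5.016 = 25.08 Ah
Step 3: E_pack = V_pack * C_pack = 63.288 * 25.08 = 1587.3 Wh
Step 4: m_pack = 18 * 5 * 0.0424 * 1.389 = 5.3004 kg
Step 5: ED = E_pack / m_pack = 1587.3 / 5.3004 = 299.5 Wh/kg

299.5 Wh/kg


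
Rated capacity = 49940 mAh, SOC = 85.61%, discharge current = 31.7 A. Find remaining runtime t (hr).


Convert: C_total = 49940 mAh = 49.94 Ah
Step 1: remaining = SOC/100 * C_total = 85.61/100 * 49.94 = 42.754 Ah
Step 2: t = remaining / I = 42.754 / 31.7 = 1.349 hr

1.349 hr


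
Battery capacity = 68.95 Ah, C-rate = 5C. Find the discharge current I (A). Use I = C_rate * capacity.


I = C_rate * capacity = 5 * 68.95 = 344.75 A

344.75 A


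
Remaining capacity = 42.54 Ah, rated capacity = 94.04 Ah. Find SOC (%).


SOC% = 42.54 / 94.04 * 100 = 45.24%

45.24%


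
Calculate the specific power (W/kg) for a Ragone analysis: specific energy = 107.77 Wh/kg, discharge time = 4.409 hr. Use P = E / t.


Specific power = 107.77 Wh/kg / 4.409 hr = 24.44 W/kg

24.44 W/kg


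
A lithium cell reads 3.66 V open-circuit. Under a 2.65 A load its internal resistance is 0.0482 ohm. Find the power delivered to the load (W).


Step 1: V_terminal = OCV - I*R = 3.66 - 2.65 * 0.0482 = 3.5323 V
Step 2: P_out = V_terminal * I = 3.5323 * 2.65 = 9.361 W

9.361 W


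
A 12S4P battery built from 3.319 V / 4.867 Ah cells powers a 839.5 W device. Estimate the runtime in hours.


Step 1: E_pack = Ns * V_cell * Np * C_cell = 12 * 3.319 * 4 * 4.867 = 775.37 Wh
Step 2: t = E_pack / P = 775.37 / 839.5 = 0.9236 hr

0.9236 hr


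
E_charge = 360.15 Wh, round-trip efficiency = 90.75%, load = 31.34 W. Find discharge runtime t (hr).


Step 1: E_discharge = eta/100 * E_charge = 90.75/100 * 360.15 = 326.84 Wh
Step 2: t = E_discharge / P = 326.84 / 31.34 = 10.43 hr

10.43 hr


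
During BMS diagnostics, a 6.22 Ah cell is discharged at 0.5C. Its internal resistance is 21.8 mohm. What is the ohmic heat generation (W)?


Convert: R = 21.8 mohm = 0.0218 ohm
Step 1: I = C_rate * capacity = 0.5 * 6.22 = 3.11 A
Step 2: Q = I^2 * R = 3.11^2 * 0.0218 = 9.6721 * 0.0218 = 0.2109 W

0.2109 W


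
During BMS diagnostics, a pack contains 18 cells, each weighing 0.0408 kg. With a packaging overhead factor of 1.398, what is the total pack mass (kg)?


m_pack = n * m_cell * overhead = 18 * 0.0408 * 1.398 = 1.027 kg

1.027 kg


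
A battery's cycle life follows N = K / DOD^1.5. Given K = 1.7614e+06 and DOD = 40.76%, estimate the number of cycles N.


Step 1: DOD^1.5 = 40.76^1.5 = 260.23
Step 2: N = 1.7614e+06 / 260.23 = 6769 cycles

6769 cycles


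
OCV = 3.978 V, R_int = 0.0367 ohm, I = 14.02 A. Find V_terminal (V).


V = OCV - I*R = 3.978 - 14.02 * 0.0367 = 3.463 V

3.463 V


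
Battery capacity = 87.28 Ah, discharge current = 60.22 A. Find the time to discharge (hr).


t = capacity / current = 87.28 / 60.22 = 1.449 hr

1.449 hr


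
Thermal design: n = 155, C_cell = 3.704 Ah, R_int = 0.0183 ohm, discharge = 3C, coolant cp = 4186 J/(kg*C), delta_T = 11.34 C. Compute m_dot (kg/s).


Step 1: I = 3 * 3.704 = 11.112 A
Step 2: Q_cell = I^2 * R = 11.112^2 * 0.0183 = 2.2596 W
Step 3: Q_total = 155 * 2.2596 = 350.24 W
Step 4: m_dot = Q_total / (cp * dT) = 350.24 / (4186 * 11.34) = 0.007378 kg/s

0.007378 kg/s


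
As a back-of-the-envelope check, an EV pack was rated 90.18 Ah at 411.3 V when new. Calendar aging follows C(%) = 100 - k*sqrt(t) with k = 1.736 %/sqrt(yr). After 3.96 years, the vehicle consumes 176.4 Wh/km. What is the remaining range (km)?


Step 1: capacity retention = 100 - 1.736 * sqrt(3.96) = 100 - 1.736 * 1.99 = 96.545%
Step 2: C_now = 90.18 * 96.545/100 = 87.064 Ah
Step 3: E_pack = V * C_now = 411.3 * 87.064 = 35809 Wh
Step 4: range = E_pack / consumption = 35809 / 176.4 = 203.0 km

203.0 km


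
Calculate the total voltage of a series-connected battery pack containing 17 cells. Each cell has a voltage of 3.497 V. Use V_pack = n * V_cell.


Series voltages add: 17 * 3.497 V = 59.449 V

59.449 V


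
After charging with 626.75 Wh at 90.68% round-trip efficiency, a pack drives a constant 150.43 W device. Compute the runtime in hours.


Step 1: E_discharge = eta/100 * E_charge = 90.68/100 * 626.75 = 568.34 Wh
Step 2: t = E_discharge / P = 568.34 / 150.43 = 3.778 hr

3.778 hr


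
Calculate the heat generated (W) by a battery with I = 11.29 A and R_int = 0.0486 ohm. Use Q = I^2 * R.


Q = I^2 * R = 11.29^2 * 0.0486 = 6.195 W

6.195 W


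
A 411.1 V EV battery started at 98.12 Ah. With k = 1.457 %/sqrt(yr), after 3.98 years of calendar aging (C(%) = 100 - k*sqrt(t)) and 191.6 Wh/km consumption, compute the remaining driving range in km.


Step 1: capacity retention = 100 - 1.457 * sqrt(3.98) = 100 - 1.457 * 1.995 = 97.093%
Step 2: C_now = 98.12 * 97.093/100 = 95.268 Ah
Step 3: E_pack = V * C_now = 411.1 * 95.268 = 39165 Wh
Step 4: range = E_pack / consumption = 39165 / 191.6 = 204.4 km

204.4 km


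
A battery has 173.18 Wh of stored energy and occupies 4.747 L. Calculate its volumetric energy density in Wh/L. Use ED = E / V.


ED = E / V = 173.18 / 4.747 = 36.48 Wh/L

36.48 Wh/L


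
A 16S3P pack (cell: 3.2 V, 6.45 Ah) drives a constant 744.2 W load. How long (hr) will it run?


Step 1: E_pack = Ns * V_cell * Np * C_cell = 16 * 3.2 * 3 * 6.45 = 990.72 Wh
Step 2: t = E_pack / P = 990.72 / 744.2 = 1.331 hr

1.331 hr


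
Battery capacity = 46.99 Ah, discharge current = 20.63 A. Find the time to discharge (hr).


Runtime = 46.99 Ah / 20.63 A = 2.278 hr

2.278 hr


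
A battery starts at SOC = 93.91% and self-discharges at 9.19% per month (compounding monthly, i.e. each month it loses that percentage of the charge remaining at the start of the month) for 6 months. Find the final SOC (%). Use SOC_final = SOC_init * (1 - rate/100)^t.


Monthly retention factor = 1 - 9.19/100 = 0.9081
Over 6 months: factor^6 = 0.56079
SOC_final = 93.91 * 0.56079 = 52.66%

52.66%


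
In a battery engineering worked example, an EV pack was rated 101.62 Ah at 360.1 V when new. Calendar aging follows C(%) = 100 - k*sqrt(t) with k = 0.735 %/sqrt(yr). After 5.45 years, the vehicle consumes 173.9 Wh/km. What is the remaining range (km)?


Step 1: capacity retention = 100 - 0.735 * sqrt(5.45) = 100 - 0.735 * 2.3345 = 98.284%
Step 2: C_now = 101.62 * 98.284/100 = 99.876 Ah
Step 3: E_pack = V * C_now = 360.1 * 99.876 = 35965 Wh
Step 4: range = E_pack / consumption = 35965 / 173.9 = 206.8 km

206.8 km


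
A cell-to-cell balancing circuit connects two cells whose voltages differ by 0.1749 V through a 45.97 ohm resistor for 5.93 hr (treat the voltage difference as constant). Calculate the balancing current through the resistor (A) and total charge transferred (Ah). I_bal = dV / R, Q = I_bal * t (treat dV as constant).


First, Ohm's law: I_bal = 0.1749 V / 45.97 ohm = 0.0038047 A
Then Q = I * t = 0.0038047 A * 5.93 hr = 0.02256 Ah

I=0.0038047 A, Q=0.02256 Ah


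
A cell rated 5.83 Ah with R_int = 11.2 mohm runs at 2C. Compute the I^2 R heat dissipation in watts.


Convert: R = 11.2 mohm = 0.0112 ohm
Step 1: I = C_rate * capacity = 2 * 5.83 = 11.66 A
Step 2: Q = I^2 * R = 11.66^2 * 0.0112 = 135.96 * 0.0112 = 1.523 W

1.523 W


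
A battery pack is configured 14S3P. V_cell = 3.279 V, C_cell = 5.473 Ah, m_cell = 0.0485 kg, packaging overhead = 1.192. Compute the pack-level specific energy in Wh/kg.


Step 1: V_pack = 14 * 3.279 = 45.906 V
Step 2: C_pack = 3 * 5.473 = 16.419 Ah
Step 3: E_pack = V_pack * C_pack = 45.906 * 16.419 = 753.73 Wh
Step 4: m_pack = 14 * 3 * 0.0485 * 1.192 = 2.4281 kg
Step 5: ED = E_pack / m_pack = 753.73 / 2.4281 = 310.4 Wh/kg

310.4 Wh/kg


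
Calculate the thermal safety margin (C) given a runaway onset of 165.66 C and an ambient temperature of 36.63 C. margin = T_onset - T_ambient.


margin = T_onset - T_ambient = 165.66 - 36.63 = 129.03 C

129.03 C


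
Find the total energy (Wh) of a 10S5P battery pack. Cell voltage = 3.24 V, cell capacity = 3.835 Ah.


V_pack = 10 * 3.24 = 32.4 V
C_pack = 5 * 3.835 = 19.175 Ah
E = V_pack * C_pack = 32.4 * 19.175 = 621.3 Wh

621.3 Wh


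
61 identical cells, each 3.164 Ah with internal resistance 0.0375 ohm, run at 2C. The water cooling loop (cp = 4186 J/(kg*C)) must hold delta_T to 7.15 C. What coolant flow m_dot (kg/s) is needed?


Step 1: I = 2 * 3.164 = 6.328 A
Step 2: Q_cell = I^2 * R = 6.328^2 * 0.0375 = 1.5016 W
Step 3: Q_total = 61 * 1.5016 = 91.598 W
Step 4: m_dot = Q_total / (cp * dT) = 91.598 / (4186 * 7.15) = 0.003060 kg/s

0.003060 kg/s


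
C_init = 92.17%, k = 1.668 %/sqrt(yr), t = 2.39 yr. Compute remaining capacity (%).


Step 1: sqrt(2.39 yr) = 1.546
Step 2: drop = 1.668 * 1.546 = 2.5787
Step 3: C_final = 92.17 - 2.5787 = 89.59%

89.59%
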